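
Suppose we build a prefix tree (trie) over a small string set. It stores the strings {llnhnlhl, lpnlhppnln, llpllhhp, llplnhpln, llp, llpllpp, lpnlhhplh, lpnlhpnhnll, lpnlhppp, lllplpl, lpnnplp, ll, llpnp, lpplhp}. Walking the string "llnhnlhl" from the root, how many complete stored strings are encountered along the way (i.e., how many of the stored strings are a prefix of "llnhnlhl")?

2

Check each prefix of "llnhnlhl" against the stored set — each match is an end-marker on the path.
Prefixes of the query that are stored words: "ll", "llnhnlhl"
Count: 2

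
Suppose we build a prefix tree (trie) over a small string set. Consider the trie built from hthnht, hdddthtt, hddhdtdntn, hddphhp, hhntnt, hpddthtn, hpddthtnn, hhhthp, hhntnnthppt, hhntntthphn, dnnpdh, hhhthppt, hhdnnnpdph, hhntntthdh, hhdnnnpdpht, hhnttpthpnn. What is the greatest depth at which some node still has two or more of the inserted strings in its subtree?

10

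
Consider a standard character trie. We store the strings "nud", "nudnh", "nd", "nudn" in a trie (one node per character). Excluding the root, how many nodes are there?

Insert word by word; a character creates a node only if that edge doesn't already exist:
  "nud" → 3 new (n, u, d)
  "nudnh" → prefix "nud" already present; 2 new (n, h)
  "nd" → prefix "n" already present; 1 new (d)
  "nudn" → prefix "nudn" already present; 0 new (none)
Total nodes = 3 + 2 + 1 + 0 = 6

6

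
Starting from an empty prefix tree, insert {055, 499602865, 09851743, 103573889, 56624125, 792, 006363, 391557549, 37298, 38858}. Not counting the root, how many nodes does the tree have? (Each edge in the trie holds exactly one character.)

Insert word by word; a character creates a node only if that edge doesn't already exist:
  "055" → 3 new (0, 5, 5)
  "499602865" → 9 new (4, 9, 9, 6, 0, 2, 8, 6, 5)
  "09851743" → prefix "0" already present; 7 new (9, 8, 5, 1, 7, 4, 3)
  "103573889" → 9 new (1, 0, 3, 5, 7, 3, 8, 8, 9)
  "56624125" → 8 new (5, 6, 6, 2, 4, 1, 2, 5)
  "792" → 3 new (7, 9, 2)
  "006363" → prefix "0" already present; 5 new (0, 6, 3, 6, 3)
  "391557549" → 9 new (3, 9, 1, 5, 5, 7, 5, 4, 9)
  "37298" → prefix "3" already present; 4 new (7, 2, 9, 8)
  "38858" → prefix "3" already present; 4 new (8, 8, 5, 8)
Total nodes = 3 + 9 + 7 + 9 + 8 + 3 + 5 + 9 + 4 + 4 = 61

61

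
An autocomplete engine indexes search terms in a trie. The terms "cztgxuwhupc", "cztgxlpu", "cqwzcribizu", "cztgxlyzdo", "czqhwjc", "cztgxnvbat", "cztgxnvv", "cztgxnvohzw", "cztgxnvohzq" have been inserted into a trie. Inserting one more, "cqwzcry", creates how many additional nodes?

Walking "cqwzcry" from the root, the first 6 characters ("cqwzcr") follow existing edges; "y" is the first miss.
Each of the 1 remaining characters creates one node.

1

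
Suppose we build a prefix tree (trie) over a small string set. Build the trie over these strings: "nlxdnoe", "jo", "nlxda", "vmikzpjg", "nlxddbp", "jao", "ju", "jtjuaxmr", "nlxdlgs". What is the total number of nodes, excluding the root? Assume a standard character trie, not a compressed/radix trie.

Trie structure (* marks end of a word):
(root)
├─ j
│  ├─ a
│  │  └─ o *
│  ├─ o *
│  ├─ t
│  │  └─ j
│  │     └─ u
│  │        └─ a
│  │           └─ x
│  │              └─ m
│  │                 └─ r *
│  └─ u *
├─ n
│  └─ l
│     └─ x
│        └─ d
│           ├─ a *
│           ├─ d
│           │  └─ b
│           │     └─ p *
│           ├─ l
│           │  └─ g
│           │     └─ s *
│           └─ n
│              └─ o
│                 └─ e *
└─ v
   └─ m
      └─ i
         └─ k
            └─ z
               └─ p
                  └─ j
                     └─ g *
Counting every labelled node above: 34.

34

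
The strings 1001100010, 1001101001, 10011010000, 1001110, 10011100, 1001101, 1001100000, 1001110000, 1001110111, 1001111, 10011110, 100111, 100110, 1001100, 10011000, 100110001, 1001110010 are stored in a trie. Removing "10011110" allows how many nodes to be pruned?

1

A node on "10011110"'s path can go only if nothing else ends at it or branches off below it.
The suffix "0" (1 node) is used only by "10011110"; "1001111" is itself a stored word, so pruning stops there.
Nodes removed: 1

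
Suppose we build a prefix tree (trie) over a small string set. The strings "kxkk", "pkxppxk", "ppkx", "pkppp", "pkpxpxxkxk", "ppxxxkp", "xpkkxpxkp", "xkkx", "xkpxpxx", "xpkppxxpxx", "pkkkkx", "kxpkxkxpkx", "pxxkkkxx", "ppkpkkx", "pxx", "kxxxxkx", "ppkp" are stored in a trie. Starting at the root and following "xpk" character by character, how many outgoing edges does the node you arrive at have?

2

Follow the path "xpk" to its node, then look at its outgoing edges.
Distinct next characters after "xpk": k, p.
That node has 2 child edges.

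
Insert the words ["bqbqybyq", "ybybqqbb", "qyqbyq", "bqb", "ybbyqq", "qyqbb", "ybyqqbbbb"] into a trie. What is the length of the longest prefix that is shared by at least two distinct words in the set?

4

The deepest shared node is where two words last agree before diverging.
e.g. "qyqbb" and "qyqbyq" share the prefix "qyqb" of length 4; no pair shares a longer one.
Longest shared-prefix length: 4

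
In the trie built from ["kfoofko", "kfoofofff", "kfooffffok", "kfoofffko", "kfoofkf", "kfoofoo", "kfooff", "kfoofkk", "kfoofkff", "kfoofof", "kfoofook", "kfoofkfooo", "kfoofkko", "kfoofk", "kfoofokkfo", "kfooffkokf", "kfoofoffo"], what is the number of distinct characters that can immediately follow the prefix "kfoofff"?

Follow the path "kfoofff" to its node, then look at its outgoing edges.
Distinct next characters after "kfoofff": f, k.
That node has 2 child edges.

2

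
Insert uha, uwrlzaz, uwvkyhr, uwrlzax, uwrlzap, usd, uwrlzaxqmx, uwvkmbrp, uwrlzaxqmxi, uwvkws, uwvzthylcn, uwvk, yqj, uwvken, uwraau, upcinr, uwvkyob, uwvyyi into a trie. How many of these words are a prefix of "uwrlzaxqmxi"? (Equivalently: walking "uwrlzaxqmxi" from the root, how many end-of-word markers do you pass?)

Traverse "uwrlzaxqmxi" character by character; count nodes along the way that are marked as word ends.
Prefixes of the query that are stored words: "uwrlzax", "uwrlzaxqmx", "uwrlzaxqmxi"
Count: 3

3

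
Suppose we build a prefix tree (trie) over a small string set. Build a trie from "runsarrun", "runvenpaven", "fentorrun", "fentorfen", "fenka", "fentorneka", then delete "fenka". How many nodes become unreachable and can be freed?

2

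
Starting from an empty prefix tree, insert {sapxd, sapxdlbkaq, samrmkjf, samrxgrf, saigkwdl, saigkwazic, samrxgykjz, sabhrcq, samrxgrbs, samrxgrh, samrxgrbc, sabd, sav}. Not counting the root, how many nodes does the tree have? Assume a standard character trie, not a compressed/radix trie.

Trace insertions, counting only characters that open a new branch:
  "sapxd" → 5 new (s, a, p, x, d)
  "sapxdlbkaq" → prefix "sapxd" already present; 5 new (l, b, k, a, q)
  "samrmkjf" → prefix "sa" already present; 6 new (m, r, m, k, j, f)
  "samrxgrf" → prefix "samr" already present; 4 new (x, g, r, f)
  "saigkwdl" → prefix "sa" already present; 6 new (i, g, k, w, d, l)
  "saigkwazic" → prefix "saigkw" already present; 4 new (a, z, i, c)
  "samrxgykjz" → prefix "samrxg" already present; 4 new (y, k, j, z)
  "sabhrcq" → prefix "sa" already present; 5 new (b, h, r, c, q)
  "samrxgrbs" → prefix "samrxgr" already present; 2 new (b, s)
  "samrxgrh" → prefix "samrxgr" already present; 1 new (h)
  "samrxgrbc" → prefix "samrxgrb" already present; 1 new (c)
  "sabd" → prefix "sab" already present; 1 new (d)
  "sav" → prefix "sa" already present; 1 new (v)
Total nodes = 5 + 5 + 6 + 4 + 6 + 4 + 4 + 5 + 2 + 1 + 1 + 1 + 1 = 45

45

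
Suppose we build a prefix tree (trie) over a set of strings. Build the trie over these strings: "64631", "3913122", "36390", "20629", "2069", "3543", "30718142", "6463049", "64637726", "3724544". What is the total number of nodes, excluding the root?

45

For each word, the new-node count is its length minus the longest prefix already in the trie:
  "64631" → 5 new (6, 4, 6, 3, 1)
  "3913122" → 7 new (3, 9, 1, 3, 1, 2, 2)
  "36390" → prefix "3" already present; 4 new (6, 3, 9, 0)
  "20629" → 5 new (2, 0, 6, 2, 9)
  "2069" → prefix "206" already present; 1 new (9)
  "3543" → prefix "3" already present; 3 new (5, 4, 3)
  "30718142" → prefix "3" already present; 7 new (0, 7, 1, 8, 1, 4, 2)
  "6463049" → prefix "6463" already present; 3 new (0, 4, 9)
  "64637726" → prefix "6463" already present; 4 new (7, 7, 2, 6)
  "3724544" → prefix "3" already present; 6 new (7, 2, 4, 5, 4, 4)
Total nodes = 5 + 7 + 4 + 5 + 1 + 3 + 7 + 3 + 4 + 6 = 45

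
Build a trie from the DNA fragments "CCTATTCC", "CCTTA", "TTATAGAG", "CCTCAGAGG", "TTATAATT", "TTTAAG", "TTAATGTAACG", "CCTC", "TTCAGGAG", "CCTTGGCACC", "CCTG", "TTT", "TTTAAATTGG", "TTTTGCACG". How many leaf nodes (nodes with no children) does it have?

Leaves are exactly the stored words that no other stored word extends.
Those words: "CCTATTCC", "CCTCAGAGG", "CCTG", "CCTTA", "CCTTGGCACC", "TTAATGTAACG", "TTATAATT", "TTATAGAG", "TTCAGGAG", "TTTAAATTGG", "TTTAAG", "TTTTGCACG"
Leaf count: 12

12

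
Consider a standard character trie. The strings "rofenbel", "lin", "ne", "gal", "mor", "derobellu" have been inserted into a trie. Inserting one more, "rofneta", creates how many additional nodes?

4

"rof" is already a path in the trie; the remaining "neta" must be added.
New nodes needed: |"rofneta"| − 3 = 7 − 3 = 4.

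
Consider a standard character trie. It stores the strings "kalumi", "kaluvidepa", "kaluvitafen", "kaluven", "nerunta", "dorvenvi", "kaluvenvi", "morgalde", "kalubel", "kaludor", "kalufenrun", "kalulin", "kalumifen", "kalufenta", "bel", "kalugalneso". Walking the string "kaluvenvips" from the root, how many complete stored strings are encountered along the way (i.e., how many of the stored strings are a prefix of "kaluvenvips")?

2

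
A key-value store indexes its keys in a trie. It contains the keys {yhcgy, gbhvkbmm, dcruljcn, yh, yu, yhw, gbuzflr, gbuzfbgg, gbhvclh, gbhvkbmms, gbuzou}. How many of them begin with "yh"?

3

Traverse to the node for "yh", then collect every word in that subtree.
Matches: "yh", "yhcgy", "yhw"
Count: 3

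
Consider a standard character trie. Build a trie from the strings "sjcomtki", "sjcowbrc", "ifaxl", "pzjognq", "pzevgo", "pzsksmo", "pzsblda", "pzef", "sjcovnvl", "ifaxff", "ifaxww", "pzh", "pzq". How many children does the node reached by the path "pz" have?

5

Follow the path "pz" to its node, then look at its outgoing edges.
Distinct next characters after "pz": e, h, j, q, s.
That node has 5 child edges.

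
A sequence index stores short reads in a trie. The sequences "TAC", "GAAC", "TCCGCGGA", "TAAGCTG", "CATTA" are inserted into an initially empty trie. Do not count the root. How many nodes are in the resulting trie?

24

Trie structure (* marks end of a word):
(root)
├─ C
│  └─ A
│     └─ T
│        └─ T
│           └─ A *
├─ G
│  └─ A
│     └─ A
│        └─ C *
└─ T
   ├─ A
   │  ├─ A
   │  │  └─ G
   │  │     └─ C
   │  │        └─ T
   │  │           └─ G *
   │  └─ C *
   └─ C
      └─ C
         └─ G
            └─ C
               └─ G
                  └─ G
                     └─ A *
Counting every labelled node above: 24.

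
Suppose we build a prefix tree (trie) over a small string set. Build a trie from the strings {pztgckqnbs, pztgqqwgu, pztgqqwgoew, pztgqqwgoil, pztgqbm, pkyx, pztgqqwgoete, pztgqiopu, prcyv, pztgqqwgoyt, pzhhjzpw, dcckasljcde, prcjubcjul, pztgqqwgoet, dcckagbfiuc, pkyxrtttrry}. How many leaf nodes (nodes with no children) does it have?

14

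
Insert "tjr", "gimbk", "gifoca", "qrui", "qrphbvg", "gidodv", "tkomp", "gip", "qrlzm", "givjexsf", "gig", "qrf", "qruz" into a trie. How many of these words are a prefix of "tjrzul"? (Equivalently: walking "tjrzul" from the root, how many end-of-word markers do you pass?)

1

Check each prefix of "tjrzul" against the stored set — each match is an end-marker on the path.
Prefixes of the query that are stored words: "tjr"
Count: 1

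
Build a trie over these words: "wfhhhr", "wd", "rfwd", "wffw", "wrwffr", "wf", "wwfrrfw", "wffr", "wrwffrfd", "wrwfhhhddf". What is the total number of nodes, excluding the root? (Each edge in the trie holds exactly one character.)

Trace insertions, counting only characters that open a new branch:
  "wfhhhr" → 6 new (w, f, h, h, h, r)
  "wd" → prefix "w" already present; 1 new (d)
  "rfwd" → 4 new (r, f, w, d)
  "wffw" → prefix "wf" already present; 2 new (f, w)
  "wrwffr" → prefix "w" already present; 5 new (r, w, f, f, r)
  "wf" → prefix "wf" already present; 0 new (none)
  "wwfrrfw" → prefix "w" already present; 6 new (w, f, r, r, f, w)
  "wffr" → prefix "wff" already present; 1 new (r)
  "wrwffrfd" → prefix "wrwffr" already present; 2 new (f, d)
  "wrwfhhhddf" → prefix "wrwf" already present; 6 new (h, h, h, d, d, f)
Total nodes = 6 + 1 + 4 + 2 + 5 + 0 + 6 + 1 + 2 + 6 = 33

33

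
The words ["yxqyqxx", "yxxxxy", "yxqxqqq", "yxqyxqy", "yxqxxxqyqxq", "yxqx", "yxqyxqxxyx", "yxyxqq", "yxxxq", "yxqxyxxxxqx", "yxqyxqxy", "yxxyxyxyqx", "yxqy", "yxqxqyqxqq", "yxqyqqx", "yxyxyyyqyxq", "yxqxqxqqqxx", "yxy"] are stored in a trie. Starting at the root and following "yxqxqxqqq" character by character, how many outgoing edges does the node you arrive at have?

1

Walk "yxqxqxqqq" from the root, arriving at one node.
Distinct next characters after "yxqxqxqqq": x.
That node has 1 child edge.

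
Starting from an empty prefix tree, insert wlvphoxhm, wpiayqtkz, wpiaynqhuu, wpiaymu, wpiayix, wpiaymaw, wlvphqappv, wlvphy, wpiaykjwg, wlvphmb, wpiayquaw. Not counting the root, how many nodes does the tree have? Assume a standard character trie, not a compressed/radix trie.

43

Trace insertions, counting only characters that open a new branch:
  "wlvphoxhm" → 9 new (w, l, v, p, h, o, x, h, m)
  "wpiayqtkz" → prefix "w" already present; 8 new (p, i, a, y, q, t, k, z)
  "wpiaynqhuu" → prefix "wpiay" already present; 5 new (n, q, h, u, u)
  "wpiaymu" → prefix "wpiay" already present; 2 new (m, u)
  "wpiayix" → prefix "wpiay" already present; 2 new (i, x)
  "wpiaymaw" → prefix "wpiaym" already present; 2 new (a, w)
  "wlvphqappv" → prefix "wlvph" already present; 5 new (q, a, p, p, v)
  "wlvphy" → prefix "wlvph" already present; 1 new (y)
  "wpiaykjwg" → prefix "wpiay" already present; 4 new (k, j, w, g)
  "wlvphmb" → prefix "wlvph" already present; 2 new (m, b)
  "wpiayquaw" → prefix "wpiayq" already present; 3 new (u, a, w)
Total nodes = 9 + 8 + 5 + 2 + 2 + 2 + 5 + 1 + 4 + 2 + 3 = 43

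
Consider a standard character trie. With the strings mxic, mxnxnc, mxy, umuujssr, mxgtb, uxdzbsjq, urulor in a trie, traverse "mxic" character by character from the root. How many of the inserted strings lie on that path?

Walk "mxic" from the root; an end-of-word marker is hit whenever a stored word is a prefix of "mxic".
Prefixes of the query that are stored words: "mxic"
Count: 1

1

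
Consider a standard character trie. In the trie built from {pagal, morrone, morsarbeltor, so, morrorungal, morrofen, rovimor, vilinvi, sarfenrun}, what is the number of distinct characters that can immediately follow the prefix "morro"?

3

Follow the path "morro" to its node, then look at its outgoing edges.
Distinct next characters after "morro": f, n, r.
That node has 3 child edges.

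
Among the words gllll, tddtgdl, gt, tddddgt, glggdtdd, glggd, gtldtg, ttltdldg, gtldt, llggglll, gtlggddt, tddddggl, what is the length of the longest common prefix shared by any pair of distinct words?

Equivalently: take the maximum, over all pairs, of their longest common prefix length.
"tddddggl" and "tddddgt" agree on "tddddg" (6 characters) before diverging; nothing deeper is shared.
Longest shared-prefix length: 6

6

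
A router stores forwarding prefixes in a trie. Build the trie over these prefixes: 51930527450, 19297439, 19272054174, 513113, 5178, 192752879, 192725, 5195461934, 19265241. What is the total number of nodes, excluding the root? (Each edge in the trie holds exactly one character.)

51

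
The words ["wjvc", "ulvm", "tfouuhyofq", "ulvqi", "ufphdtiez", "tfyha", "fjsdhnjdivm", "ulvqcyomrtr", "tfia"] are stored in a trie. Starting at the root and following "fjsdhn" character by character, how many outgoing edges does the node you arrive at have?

Follow the path "fjsdhn" to its node, then look at its outgoing edges.
Characters that immediately follow "fjsdhn" among the stored strings: {j}.
That node has 1 child edge.

1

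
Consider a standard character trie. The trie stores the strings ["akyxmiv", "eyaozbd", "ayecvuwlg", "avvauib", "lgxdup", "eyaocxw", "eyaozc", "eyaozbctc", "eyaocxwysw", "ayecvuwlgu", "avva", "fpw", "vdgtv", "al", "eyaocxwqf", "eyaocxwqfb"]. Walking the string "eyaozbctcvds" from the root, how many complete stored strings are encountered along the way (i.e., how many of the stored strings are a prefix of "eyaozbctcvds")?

1

Walk "eyaozbctcvds" from the root; an end-of-word marker is hit whenever a stored word is a prefix of "eyaozbctcvds".
Prefixes of the query that are stored words: "eyaozbctc"
Count: 1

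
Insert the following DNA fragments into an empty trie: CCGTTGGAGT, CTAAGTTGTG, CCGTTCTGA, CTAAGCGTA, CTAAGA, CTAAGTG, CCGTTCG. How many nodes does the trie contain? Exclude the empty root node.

Trie structure (* marks end of a word):
(root)
└─ C
   ├─ C
   │  └─ G
   │     └─ T
   │        └─ T
   │           ├─ C
   │           │  ├─ G *
   │           │  └─ T
   │           │     └─ G
   │           │        └─ A *
   │           └─ G
   │              └─ G
   │                 └─ A
   │                    └─ G
   │                       └─ T *
   └─ T
      └─ A
         └─ A
            └─ G
               ├─ A *
               ├─ C
               │  └─ G
               │     └─ T
               │        └─ A *
               └─ T
                  ├─ G *
                  └─ T
                     └─ G
                        └─ T
                           └─ G *
Counting every labelled node above: 30.

30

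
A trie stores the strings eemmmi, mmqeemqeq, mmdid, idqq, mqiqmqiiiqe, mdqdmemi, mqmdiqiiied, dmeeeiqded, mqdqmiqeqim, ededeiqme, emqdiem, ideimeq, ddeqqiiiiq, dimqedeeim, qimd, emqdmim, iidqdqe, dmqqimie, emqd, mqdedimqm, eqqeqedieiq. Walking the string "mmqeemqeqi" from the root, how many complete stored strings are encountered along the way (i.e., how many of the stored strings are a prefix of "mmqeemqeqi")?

1

Check each prefix of "mmqeemqeqi" against the stored set — each match is an end-marker on the path.
Prefixes of the query that are stored words: "mmqeemqeq"
Count: 1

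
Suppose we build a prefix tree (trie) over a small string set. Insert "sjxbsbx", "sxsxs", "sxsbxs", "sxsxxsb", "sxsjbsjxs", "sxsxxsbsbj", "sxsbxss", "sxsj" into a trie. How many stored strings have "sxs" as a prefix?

Filter for entries beginning with "sxs":
Words under "sxs": sxsbxs, sxsbxss, sxsj, sxsjbsjxs, sxsxs, sxsxxsb, sxsxxsbsbj
Count: 7

7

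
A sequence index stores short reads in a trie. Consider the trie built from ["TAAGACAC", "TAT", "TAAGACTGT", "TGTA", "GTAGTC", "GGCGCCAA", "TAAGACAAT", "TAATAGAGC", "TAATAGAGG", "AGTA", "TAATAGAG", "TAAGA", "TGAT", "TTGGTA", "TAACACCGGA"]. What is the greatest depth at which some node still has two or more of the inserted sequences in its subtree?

8

The deepest shared node is where two words last agree before diverging.
"TAATAGAG" and "TAATAGAGC" agree on "TAATAGAG" (8 characters) before diverging; nothing deeper is shared.
Longest shared-prefix length: 8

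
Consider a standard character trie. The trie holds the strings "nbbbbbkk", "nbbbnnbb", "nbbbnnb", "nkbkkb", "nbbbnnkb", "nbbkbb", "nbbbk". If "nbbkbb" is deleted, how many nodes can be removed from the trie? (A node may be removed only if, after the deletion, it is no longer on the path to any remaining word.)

3

A node on "nbbkbb"'s path can go only if nothing else ends at it or branches off below it.
The suffix "kbb" (3 nodes) is used only by "nbbkbb"; the node for "nbb" still has the child "b", so pruning stops there.
Nodes removed: 3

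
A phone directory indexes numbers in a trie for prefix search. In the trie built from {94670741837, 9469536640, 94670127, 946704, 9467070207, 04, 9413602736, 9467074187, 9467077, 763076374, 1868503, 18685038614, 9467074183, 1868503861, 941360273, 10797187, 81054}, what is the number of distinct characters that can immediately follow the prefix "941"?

The children of the "941" node are the distinct next characters among strings starting with "941".
Characters that immediately follow "941" among the stored strings: {3}.
That node has 1 child edge.

1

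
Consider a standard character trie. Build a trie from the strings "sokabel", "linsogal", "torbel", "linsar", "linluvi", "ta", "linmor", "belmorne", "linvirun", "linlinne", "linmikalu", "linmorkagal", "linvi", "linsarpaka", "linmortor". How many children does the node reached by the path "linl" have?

Follow the path "linl" to its node, then look at its outgoing edges.
Characters that immediately follow "linl" among the stored strings: {i, u}.
That node has 2 child edges.

2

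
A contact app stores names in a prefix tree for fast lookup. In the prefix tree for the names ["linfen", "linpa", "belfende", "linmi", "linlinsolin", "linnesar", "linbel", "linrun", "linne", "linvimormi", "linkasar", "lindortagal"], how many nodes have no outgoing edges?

11

Leaves are exactly the stored words that no other stored word extends.
Those words: "belfende", "linbel", "lindortagal", "linfen", "linkasar", "linlinsolin", "linmi", "linnesar", "linpa", "linrun", "linvimormi"
Leaf count: 11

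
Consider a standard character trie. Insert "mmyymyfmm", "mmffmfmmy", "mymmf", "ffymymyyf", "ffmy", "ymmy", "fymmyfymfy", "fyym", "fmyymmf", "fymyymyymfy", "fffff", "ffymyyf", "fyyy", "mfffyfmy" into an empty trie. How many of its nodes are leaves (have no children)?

A leaf is a node with no children — equivalently, the end of a word that is not a proper prefix of any other stored word.
Those words: "fffff", "ffmy", "ffymymyyf", "ffymyyf", "fmyymmf", "fymmyfymfy", "fymyymyymfy", "fyym", "fyyy", "mfffyfmy", "mmffmfmmy", "mmyymyfmm", "mymmf", "ymmy"
Leaf count: 14

14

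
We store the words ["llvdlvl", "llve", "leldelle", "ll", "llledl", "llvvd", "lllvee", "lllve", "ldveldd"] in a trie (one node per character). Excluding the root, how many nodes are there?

Count nodes per top-level branch (shared prefixes stored once):
  'l'-branch (ldveldd, leldelle, ll, llledl, lllve, lllvee, llvdlvl, llve, llvvd): 30 nodes
Sum: 30

30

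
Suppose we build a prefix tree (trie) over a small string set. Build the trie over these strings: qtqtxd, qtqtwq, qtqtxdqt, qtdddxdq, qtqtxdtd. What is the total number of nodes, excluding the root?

18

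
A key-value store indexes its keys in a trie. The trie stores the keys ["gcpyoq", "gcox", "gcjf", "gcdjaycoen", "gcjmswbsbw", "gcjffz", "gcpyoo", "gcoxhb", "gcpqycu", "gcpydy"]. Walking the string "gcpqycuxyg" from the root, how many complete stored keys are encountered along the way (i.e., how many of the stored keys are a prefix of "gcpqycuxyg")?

1

Check each prefix of "gcpqycuxyg" against the stored set — each match is an end-marker on the path.
Prefixes of the query that are stored words: "gcpqycu"
Count: 1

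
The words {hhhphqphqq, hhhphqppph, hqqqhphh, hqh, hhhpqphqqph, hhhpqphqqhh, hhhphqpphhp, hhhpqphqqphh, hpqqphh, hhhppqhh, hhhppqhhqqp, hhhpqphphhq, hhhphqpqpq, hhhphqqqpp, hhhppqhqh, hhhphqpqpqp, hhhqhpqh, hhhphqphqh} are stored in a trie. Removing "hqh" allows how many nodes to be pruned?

After clearing the end-marker at "hqh", prune upward until reaching a node still needed by another word.
The suffix "h" (1 node) is used only by "hqh"; the node for "hq" still has the child "q", so pruning stops there.
Nodes removed: 1

1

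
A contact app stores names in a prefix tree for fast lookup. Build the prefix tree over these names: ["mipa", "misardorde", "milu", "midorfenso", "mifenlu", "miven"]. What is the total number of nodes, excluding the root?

30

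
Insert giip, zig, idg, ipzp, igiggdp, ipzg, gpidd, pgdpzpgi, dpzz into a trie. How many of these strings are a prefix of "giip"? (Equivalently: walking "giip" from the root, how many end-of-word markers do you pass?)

1

Traverse "giip" character by character; count nodes along the way that are marked as word ends.
Prefixes of the query that are stored words: "giip"
Count: 1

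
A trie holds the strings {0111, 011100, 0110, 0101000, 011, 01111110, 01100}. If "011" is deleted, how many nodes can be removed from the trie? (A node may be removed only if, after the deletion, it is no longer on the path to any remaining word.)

Walk "011" from the leaf back toward the root, removing each node that no remaining word uses.
Every node on "011" is still needed (e.g. by "0111"), so nothing is freed.
Nodes removed: 0

0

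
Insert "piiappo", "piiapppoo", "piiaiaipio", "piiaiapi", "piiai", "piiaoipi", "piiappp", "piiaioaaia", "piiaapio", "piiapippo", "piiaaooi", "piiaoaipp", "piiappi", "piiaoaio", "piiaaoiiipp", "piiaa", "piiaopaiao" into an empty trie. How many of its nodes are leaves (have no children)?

Leaves are exactly the stored words that no other stored word extends.
Those words: "piiaaoiiipp", "piiaaooi", "piiaapio", "piiaiaipio", "piiaiapi", "piiaioaaia", "piiaoaio", "piiaoaipp", "piiaoipi", "piiaopaiao", "piiapippo", "piiappi", "piiappo", "piiapppoo"
Leaf count: 14

14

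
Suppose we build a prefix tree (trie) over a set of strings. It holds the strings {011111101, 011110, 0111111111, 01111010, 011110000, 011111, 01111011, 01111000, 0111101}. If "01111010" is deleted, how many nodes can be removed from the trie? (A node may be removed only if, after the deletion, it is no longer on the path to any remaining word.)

1

A node on "01111010"'s path can go only if nothing else ends at it or branches off below it.
The suffix "0" (1 node) is used only by "01111010"; the node for "0111101" still has the child "1", so pruning stops there.
Nodes removed: 1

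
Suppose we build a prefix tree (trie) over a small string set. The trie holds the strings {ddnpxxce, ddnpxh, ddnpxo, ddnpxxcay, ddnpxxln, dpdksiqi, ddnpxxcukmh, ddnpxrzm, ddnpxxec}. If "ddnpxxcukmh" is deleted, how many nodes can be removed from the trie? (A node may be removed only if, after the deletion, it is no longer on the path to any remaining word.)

A node on "ddnpxxcukmh"'s path can go only if nothing else ends at it or branches off below it.
The suffix "ukmh" (4 nodes) is used only by "ddnpxxcukmh"; the node for "ddnpxxc" still has the child "e", so pruning stops there.
Nodes removed: 4

4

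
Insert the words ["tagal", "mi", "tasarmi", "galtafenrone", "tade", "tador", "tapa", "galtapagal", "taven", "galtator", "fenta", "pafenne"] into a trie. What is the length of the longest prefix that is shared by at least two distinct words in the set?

Equivalently: take the maximum, over all pairs, of their longest common prefix length.
"galtafenrone" and "galtapagal" agree on "galta" (5 characters) before diverging; nothing deeper is shared.
Longest shared-prefix length: 5

5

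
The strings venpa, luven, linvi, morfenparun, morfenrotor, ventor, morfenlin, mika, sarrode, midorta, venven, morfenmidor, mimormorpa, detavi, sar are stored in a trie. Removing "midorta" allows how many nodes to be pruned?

5

Walk "midorta" from the leaf back toward the root, removing each node that no remaining word uses.
The suffix "dorta" (5 nodes) is used only by "midorta"; the node for "mi" still has the child "k", so pruning stops there.
Nodes removed: 5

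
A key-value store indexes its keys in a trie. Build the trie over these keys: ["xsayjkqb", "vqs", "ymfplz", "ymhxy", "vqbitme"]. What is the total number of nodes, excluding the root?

Trie structure (* marks end of a word):
(root)
├─ v
│  └─ q
│     ├─ b
│     │  └─ i
│     │     └─ t
│     │        └─ m
│     │           └─ e *
│     └─ s *
├─ x
│  └─ s
│     └─ a
│        └─ y
│           └─ j
│              └─ k
│                 └─ q
│                    └─ b *
└─ y
   └─ m
      ├─ f
      │  └─ p
      │     └─ l
      │        └─ z *
      └─ h
         └─ x
            └─ y *
Counting every labelled node above: 25.

25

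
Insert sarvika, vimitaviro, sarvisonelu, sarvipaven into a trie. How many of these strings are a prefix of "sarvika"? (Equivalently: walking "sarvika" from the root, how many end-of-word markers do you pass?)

1

Walk "sarvika" from the root; an end-of-word marker is hit whenever a stored word is a prefix of "sarvika".
Prefixes of the query that are stored words: "sarvika"
Count: 1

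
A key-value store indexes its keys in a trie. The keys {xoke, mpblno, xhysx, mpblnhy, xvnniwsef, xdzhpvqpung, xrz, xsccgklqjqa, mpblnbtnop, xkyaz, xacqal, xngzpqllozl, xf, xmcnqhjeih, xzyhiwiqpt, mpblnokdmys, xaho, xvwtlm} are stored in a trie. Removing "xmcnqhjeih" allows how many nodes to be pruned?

Walk "xmcnqhjeih" from the leaf back toward the root, removing each node that no remaining word uses.
The suffix "mcnqhjeih" (9 nodes) is used only by "xmcnqhjeih"; the node for "x" still has the child "o", so pruning stops there.
Nodes removed: 9

9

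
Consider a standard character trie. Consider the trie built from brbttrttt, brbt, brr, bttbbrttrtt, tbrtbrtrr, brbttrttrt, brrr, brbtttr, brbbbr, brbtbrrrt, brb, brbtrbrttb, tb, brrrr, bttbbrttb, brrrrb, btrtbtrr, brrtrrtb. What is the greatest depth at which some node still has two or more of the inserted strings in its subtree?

8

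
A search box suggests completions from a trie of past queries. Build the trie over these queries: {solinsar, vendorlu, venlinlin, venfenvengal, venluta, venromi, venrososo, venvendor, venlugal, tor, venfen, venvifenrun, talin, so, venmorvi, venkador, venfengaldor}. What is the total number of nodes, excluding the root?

81

For each word, the new-node count is its length minus the longest prefix already in the trie:
  "solinsar" → 8 new (s, o, l, i, n, s, a, r)
  "vendorlu" → 8 new (v, e, n, d, o, r, l, u)
  "venlinlin" → prefix "ven" already present; 6 new (l, i, n, l, i, n)
  "venfenvengal" → prefix "ven" already present; 9 new (f, e, n, v, e, n, g, a, l)
  "venluta" → prefix "venl" already present; 3 new (u, t, a)
  "venromi" → prefix "ven" already present; 4 new (r, o, m, i)
  "venrososo" → prefix "venro" already present; 4 new (s, o, s, o)
  "venvendor" → prefix "ven" already present; 6 new (v, e, n, d, o, r)
  "venlugal" → prefix "venlu" already present; 3 new (g, a, l)
  "tor" → 3 new (t, o, r)
  "venfen" → prefix "venfen" already present; 0 new (none)
  "venvifenrun" → prefix "venv" already present; 7 new (i, f, e, n, r, u, n)
  "talin" → prefix "t" already present; 4 new (a, l, i, n)
  "so" → prefix "so" already present; 0 new (none)
  "venmorvi" → prefix "ven" already present; 5 new (m, o, r, v, i)
  "venkador" → prefix "ven" already present; 5 new (k, a, d, o, r)
  "venfengaldor" → prefix "venfen" already present; 6 new (g, a, l, d, o, r)
Total nodes = 8 + 8 + 6 + 9 + 3 + 4 + 4 + 6 + 3 + 3 + 0 + 7 + 4 + 0 + 5 + 5 + 6 = 81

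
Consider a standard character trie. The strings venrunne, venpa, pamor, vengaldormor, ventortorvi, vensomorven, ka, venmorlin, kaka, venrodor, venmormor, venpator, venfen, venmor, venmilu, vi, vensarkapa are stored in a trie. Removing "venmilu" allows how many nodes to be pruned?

3

A node on "venmilu"'s path can go only if nothing else ends at it or branches off below it.
The suffix "ilu" (3 nodes) is used only by "venmilu"; the node for "venm" still has the child "o", so pruning stops there.
Nodes removed: 3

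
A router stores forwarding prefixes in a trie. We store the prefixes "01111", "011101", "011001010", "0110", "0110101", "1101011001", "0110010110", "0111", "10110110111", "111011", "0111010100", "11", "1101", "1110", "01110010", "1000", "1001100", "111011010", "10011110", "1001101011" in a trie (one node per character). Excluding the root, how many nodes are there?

For each word, the new-node count is its length minus the longest prefix already in the trie:
  "01111" → 5 new (0, 1, 1, 1, 1)
  "011101" → prefix "0111" already present; 2 new (0, 1)
  "011001010" → prefix "011" already present; 6 new (0, 0, 1, 0, 1, 0)
  "0110" → prefix "0110" already present; 0 new (none)
  "0110101" → prefix "0110" already present; 3 new (1, 0, 1)
  "1101011001" → 10 new (1, 1, 0, 1, 0, 1, 1, 0, 0, 1)
  "0110010110" → prefix "01100101" already present; 2 new (1, 0)
  "0111" → prefix "0111" already present; 0 new (none)
  "10110110111" → prefix "1" already present; 10 new (0, 1, 1, 0, 1, 1, 0, 1, 1, 1)
  "111011" → prefix "11" already present; 4 new (1, 0, 1, 1)
  "0111010100" → prefix "011101" already present; 4 new (0, 1, 0, 0)
  "11" → prefix "11" already present; 0 new (none)
  "1101" → prefix "1101" already present; 0 new (none)
  "1110" → prefix "1110" already present; 0 new (none)
  "01110010" → prefix "01110" already present; 3 new (0, 1, 0)
  "1000" → prefix "10" already present; 2 new (0, 0)
  "1001100" → prefix "100" already present; 4 new (1, 1, 0, 0)
  "111011010" → prefix "111011" already present; 3 new (0, 1, 0)
  "10011110" → prefix "10011" already present; 3 new (1, 1, 0)
  "1001101011" → prefix "100110" already present; 4 new (1, 0, 1, 1)
Total nodes = 5 + 2 + 6 + 0 + 3 + 10 + 2 + 0 + 10 + 4 + 4 + 0 + 0 + 0 + 3 + 2 + 4 + 3 + 3 + 4 = 65

65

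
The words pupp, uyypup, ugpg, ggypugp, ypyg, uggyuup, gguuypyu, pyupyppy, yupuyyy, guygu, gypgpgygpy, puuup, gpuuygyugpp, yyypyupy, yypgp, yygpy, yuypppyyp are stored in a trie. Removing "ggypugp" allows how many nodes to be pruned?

5

After clearing the end-marker at "ggypugp", prune upward until reaching a node still needed by another word.
The suffix "ypugp" (5 nodes) is used only by "ggypugp"; the node for "gg" still has the child "u", so pruning stops there.
Nodes removed: 5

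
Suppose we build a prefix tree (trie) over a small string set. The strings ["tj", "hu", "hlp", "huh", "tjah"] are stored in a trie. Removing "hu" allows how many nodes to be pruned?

0

Walk "hu" from the leaf back toward the root, removing each node that no remaining word uses.
Every node on "hu" is still needed (e.g. by "huh"), so nothing is freed.
Nodes removed: 0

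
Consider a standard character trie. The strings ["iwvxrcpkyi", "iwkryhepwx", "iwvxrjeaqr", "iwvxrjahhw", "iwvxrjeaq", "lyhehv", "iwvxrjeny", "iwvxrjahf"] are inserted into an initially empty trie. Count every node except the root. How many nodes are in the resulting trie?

Count nodes per top-level branch (shared prefixes stored once):
  'i'-branch (iwkryhepwx, iwvxrcpkyi, iwvxrjahf, iwvxrjahhw, iwvxrjeaq, iwvxrjeaqr, iwvxrjeny): 30 nodes
  'l'-branch (lyhehv): 6 nodes
Sum: 36

36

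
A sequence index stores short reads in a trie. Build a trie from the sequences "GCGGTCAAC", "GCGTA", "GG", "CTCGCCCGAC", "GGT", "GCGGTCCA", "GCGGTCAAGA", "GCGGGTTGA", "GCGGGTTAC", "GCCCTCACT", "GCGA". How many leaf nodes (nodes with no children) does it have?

10

A leaf is a node with no children — equivalently, the end of a word that is not a proper prefix of any other stored word.
Those words: "CTCGCCCGAC", "GCCCTCACT", "GCGA", "GCGGGTTAC", "GCGGGTTGA", "GCGGTCAAC", "GCGGTCAAGA", "GCGGTCCA", "GCGTA", "GGT"
Leaf count: 10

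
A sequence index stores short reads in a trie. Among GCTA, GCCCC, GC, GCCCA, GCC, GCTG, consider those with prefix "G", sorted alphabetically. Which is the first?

Words with prefix "G", in lexicographic order: "GC", "GCC", "GCCCA", "GCCCC", "GCTA", "GCTG"
Position 1: GC

GC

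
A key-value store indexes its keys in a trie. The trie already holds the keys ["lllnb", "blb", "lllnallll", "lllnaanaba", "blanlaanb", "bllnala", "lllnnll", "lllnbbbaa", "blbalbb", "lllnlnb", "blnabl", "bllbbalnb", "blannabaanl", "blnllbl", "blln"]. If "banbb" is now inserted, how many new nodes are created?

Walking "banbb" from the root, the first 1 characters ("b") follow existing edges; "a" is the first miss.
Each of the 4 remaining characters creates one node.

4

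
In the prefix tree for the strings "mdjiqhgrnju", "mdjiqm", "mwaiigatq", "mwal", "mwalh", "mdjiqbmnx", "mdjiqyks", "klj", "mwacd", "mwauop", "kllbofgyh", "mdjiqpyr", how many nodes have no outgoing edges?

Leaves are exactly the stored words that no other stored word extends.
Those words: "klj", "kllbofgyh", "mdjiqbmnx", "mdjiqhgrnju", "mdjiqm", "mdjiqpyr", "mdjiqyks", "mwacd", "mwaiigatq", "mwalh", "mwauop"
Leaf count: 11

11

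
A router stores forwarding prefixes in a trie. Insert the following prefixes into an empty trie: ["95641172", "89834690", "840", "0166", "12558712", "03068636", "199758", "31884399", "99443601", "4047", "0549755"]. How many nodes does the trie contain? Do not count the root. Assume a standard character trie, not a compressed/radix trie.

Trace insertions, counting only characters that open a new branch:
  "95641172" → 8 new (9, 5, 6, 4, 1, 1, 7, 2)
  "89834690" → 8 new (8, 9, 8, 3, 4, 6, 9, 0)
  "840" → prefix "8" already present; 2 new (4, 0)
  "0166" → 4 new (0, 1, 6, 6)
  "12558712" → 8 new (1, 2, 5, 5, 8, 7, 1, 2)
  "03068636" → prefix "0" already present; 7 new (3, 0, 6, 8, 6, 3, 6)
  "199758" → prefix "1" already present; 5 new (9, 9, 7, 5, 8)
  "31884399" → 8 new (3, 1, 8, 8, 4, 3, 9, 9)
  "99443601" → prefix "9" already present; 7 new (9, 4, 4, 3, 6, 0, 1)
  "4047" → 4 new (4, 0, 4, 7)
  "0549755" → prefix "0" already present; 6 new (5, 4, 9, 7, 5, 5)
Total nodes = 8 + 8 + 2 + 4 + 8 + 7 + 5 + 8 + 7 + 4 + 6 = 67

67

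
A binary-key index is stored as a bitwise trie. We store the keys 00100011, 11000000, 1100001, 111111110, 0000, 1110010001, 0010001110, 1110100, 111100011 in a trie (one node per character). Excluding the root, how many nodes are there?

For each word, the new-node count is its length minus the longest prefix already in the trie:
  "00100011" → 8 new (0, 0, 1, 0, 0, 0, 1, 1)
  "11000000" → 8 new (1, 1, 0, 0, 0, 0, 0, 0)
  "1100001" → prefix "110000" already present; 1 new (1)
  "111111110" → prefix "11" already present; 7 new (1, 1, 1, 1, 1, 1, 0)
  "0000" → prefix "00" already present; 2 new (0, 0)
  "1110010001" → prefix "111" already present; 7 new (0, 0, 1, 0, 0, 0, 1)
  "0010001110" → prefix "00100011" already present; 2 new (1, 0)
  "1110100" → prefix "1110" already present; 3 new (1, 0, 0)
  "111100011" → prefix "1111" already present; 5 new (0, 0, 0, 1, 1)
Total nodes = 8 + 8 + 1 + 7 + 2 + 7 + 2 + 3 + 5 = 43

43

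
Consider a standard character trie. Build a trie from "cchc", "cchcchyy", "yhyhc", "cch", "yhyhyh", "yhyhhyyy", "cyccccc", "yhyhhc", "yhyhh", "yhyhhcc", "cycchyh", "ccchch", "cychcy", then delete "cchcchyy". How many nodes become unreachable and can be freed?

4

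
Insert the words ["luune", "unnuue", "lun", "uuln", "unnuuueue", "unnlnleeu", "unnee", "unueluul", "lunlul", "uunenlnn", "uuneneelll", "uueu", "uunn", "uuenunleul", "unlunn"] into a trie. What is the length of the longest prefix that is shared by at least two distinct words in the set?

5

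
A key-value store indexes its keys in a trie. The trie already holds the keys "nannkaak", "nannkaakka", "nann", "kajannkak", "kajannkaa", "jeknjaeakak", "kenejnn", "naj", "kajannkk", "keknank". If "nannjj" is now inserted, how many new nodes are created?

"nann" is already a path in the trie; the remaining "jj" must be added.
So 6 − 4 = 2 new nodes.

2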